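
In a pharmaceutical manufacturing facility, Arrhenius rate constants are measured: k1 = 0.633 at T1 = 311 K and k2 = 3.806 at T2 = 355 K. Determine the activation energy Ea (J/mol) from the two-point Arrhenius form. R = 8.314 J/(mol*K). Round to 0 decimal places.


Ea = R * ln(k2/k1) / (1/T1 - 1/T2)
ln(k2/k1) = ln(3.806/0.633) = 1.7938636
1/T1 - 1/T2 = 1/311 - 1/355 = 0.000398532675
Ea = 8.314 * 1.7938636 / 0.000398532675
Ea = 37423 J/mol


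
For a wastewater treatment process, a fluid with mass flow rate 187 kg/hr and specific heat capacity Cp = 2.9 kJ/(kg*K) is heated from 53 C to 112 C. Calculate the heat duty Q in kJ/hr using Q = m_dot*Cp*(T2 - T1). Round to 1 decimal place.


Q = m_dot * Cp * (T2 - T1)
Q = 187 * 2.9 * (112 - 53)
Q = 187 * 2.9 * 59
Q = 31995.7 kJ/hr


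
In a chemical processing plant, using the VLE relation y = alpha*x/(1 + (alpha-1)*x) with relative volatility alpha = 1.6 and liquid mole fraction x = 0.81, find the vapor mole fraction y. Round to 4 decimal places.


y = alpha*x / (1 + (alpha-1)*x)
y = 1.6*0.81 / (1 + (1.6-1)*0.81)
y = 1.296 / (1 + 0.486)
y = 1.296 / 1.486
y = 0.8721


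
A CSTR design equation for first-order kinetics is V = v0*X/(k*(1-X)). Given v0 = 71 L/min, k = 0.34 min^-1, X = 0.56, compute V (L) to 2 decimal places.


V = v0 * X / (k * (1 - X))
V = 71 * 0.56 / (0.34 * (1 - 0.56))
V = 39.76 / (0.34 * 0.44)
V = 39.76 / 0.1496
V = 265.78 L


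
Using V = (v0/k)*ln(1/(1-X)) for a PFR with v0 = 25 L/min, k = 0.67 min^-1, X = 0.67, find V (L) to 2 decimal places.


V = (v0/k) * ln(1/(1-X))
V = (25/0.67) * ln(1/(1-0.67))
V = 37.313433 * ln(3.030303)
V = 37.313433 * 1.108663
V = 41.37 L


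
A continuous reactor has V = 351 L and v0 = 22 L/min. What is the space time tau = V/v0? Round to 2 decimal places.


tau = V / v0
tau = 351 / 22
tau = 15.95 min


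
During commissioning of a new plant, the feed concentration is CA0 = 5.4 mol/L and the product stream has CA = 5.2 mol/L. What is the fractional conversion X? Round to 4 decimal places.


X = (CA0 - CA) / CA0
X = (5.4 - 5.2) / 5.4
X = 0.2 / 5.4
X = 0.0370


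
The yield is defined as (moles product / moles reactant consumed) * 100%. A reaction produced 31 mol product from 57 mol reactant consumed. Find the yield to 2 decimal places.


Yield = (moles product / moles consumed) * 100%
Yield = (31 / 57) * 100
Yield = 0.5439 * 100
Yield = 54.39%


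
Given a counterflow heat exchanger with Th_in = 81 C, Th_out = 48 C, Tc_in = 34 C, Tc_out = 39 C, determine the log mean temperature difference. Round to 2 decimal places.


dT1 = Th_in - Tc_out = 81 - 39 = 42
dT2 = Th_out - Tc_in = 48 - 34 = 14
LMTD = (dT1 - dT2) / ln(dT1/dT2)
LMTD = (42 - 14) / ln(42/14)
LMTD = 25.49 K


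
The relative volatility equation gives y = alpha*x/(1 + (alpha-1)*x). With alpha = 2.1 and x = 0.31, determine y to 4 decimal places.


y = alpha*x / (1 + (alpha-1)*x)
y = 2.1*0.31 / (1 + (2.1-1)*0.31)
y = 0.651 / (1 + 0.341)
y = 0.651 / 1.341
y = 0.4855


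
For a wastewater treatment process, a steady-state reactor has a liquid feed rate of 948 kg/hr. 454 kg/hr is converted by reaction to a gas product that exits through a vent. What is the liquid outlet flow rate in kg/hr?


Steady-state mass balance on the main outlet: F_out = F_in - F_removed
F_out = 948 - 454
F_out = 494 kg/hr


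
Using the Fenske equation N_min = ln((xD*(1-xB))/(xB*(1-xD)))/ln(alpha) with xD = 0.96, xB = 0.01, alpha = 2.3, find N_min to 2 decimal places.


N_min = ln((xD*(1-xB))/(xB*(1-xD))) / ln(alpha)
Numerator inside ln: 0.9504 / 0.0004 = 2376.0
ln(2376.0) = 7.773174
ln(alpha) = ln(2.3) = 0.832909
N_min = 7.773174 / 0.832909 = 9.33


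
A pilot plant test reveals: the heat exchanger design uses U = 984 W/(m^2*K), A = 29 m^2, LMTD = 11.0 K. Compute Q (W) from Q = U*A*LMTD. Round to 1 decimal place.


Q = U * A * LMTD
Q = 984 * 29 * 11.0
Q = 313896.0 W


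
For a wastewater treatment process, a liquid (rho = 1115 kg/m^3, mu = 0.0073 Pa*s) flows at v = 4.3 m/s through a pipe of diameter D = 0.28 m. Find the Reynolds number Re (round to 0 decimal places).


Re = rho * v * D / mu
Re = 1115 * 4.3 * 0.28 / 0.0073
Re = 1342.46 / 0.0073
Re = 183899


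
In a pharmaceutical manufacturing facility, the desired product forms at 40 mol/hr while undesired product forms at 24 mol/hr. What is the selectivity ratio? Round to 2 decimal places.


S = desired product rate / undesired product rate
S = 40 / 24
S = 1.67


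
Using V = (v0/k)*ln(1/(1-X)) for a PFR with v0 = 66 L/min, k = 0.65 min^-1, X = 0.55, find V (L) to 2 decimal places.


V = (v0/k) * ln(1/(1-X))
V = (66/0.65) * ln(1/(1-0.55))
V = 101.538462 * ln(2.222222)
V = 101.538462 * 0.798508
V = 81.08 L


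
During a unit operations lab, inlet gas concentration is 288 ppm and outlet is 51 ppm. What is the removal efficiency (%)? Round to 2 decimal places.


Efficiency = (G_in - G_out) / G_in * 100%
Efficiency = (288 - 51) / 288 * 100
Efficiency = 237 / 288 * 100
Efficiency = 82.29%


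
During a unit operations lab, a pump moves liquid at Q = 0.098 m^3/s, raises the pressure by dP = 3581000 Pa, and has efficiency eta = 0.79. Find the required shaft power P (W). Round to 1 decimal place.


P = Q * dP / eta
P = 0.098 * 3581000 / 0.79
P = 350938.0 / 0.79
P = 444225.3 W


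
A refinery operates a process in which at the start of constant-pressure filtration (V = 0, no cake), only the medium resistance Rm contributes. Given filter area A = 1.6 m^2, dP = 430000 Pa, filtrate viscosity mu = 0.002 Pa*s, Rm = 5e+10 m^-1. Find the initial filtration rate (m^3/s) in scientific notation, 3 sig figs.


rate = A * dP / (mu * Rm)
rate = 1.6 * 430000 / (0.002 * 5e+10)
rate = 688000.0 / 1.000e+08
rate = 6.88e-03 m^3/s


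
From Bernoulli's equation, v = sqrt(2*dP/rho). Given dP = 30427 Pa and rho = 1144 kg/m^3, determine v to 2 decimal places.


v = sqrt(2*dP/rho)
v = sqrt(2*30427/1144)
v = sqrt(53.194056)
v = 7.29 m/s


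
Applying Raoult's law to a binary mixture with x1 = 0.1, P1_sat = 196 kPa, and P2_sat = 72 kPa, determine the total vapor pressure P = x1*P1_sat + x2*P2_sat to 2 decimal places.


P = x1*P1_sat + x2*P2_sat
x2 = 1 - x1 = 1 - 0.1 = 0.9
P = 0.1*196 + 0.9*72
P = 19.6 + 64.8
P = 84.40 kPa


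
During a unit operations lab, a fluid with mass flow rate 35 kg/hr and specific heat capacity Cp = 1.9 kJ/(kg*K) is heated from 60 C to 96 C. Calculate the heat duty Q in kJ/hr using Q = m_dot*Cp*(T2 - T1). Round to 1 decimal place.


Q = m_dot * Cp * (T2 - T1)
Q = 35 * 1.9 * (96 - 60)
Q = 35 * 1.9 * 36
Q = 2394.0 kJ/hr


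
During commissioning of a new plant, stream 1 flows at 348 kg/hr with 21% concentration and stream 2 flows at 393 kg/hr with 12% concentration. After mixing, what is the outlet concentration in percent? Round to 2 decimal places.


Mass balance on solute: F1*x1 + F2*x2 = F3*x3
F3 = F1 + F2 = 348 + 393 = 741 kg/hr
x3 = (F1*x1 + F2*x2)/F3
x3 = (348*0.21 + 393*0.12) / 741
x3 = 16.23%


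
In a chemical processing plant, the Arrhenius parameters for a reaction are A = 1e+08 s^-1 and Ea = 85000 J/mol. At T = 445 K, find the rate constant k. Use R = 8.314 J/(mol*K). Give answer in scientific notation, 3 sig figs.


k = A * exp(-Ea/(R*T))
k = 1e+08 * exp(-85000 / (8.314 * 445))
k = 1e+08 * exp(-22.97465)
k = 1.05e-02


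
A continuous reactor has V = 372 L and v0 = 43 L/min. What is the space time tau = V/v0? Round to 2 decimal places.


tau = V / v0
tau = 372 / 43
tau = 8.65 min


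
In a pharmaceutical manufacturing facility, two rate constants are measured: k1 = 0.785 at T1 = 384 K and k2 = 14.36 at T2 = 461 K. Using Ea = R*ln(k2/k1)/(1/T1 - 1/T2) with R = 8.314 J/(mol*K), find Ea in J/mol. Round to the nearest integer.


Ea = R * ln(k2/k1) / (1/T1 - 1/T2)
ln(k2/k1) = ln(14.36/0.785) = 2.9065181
1/T1 - 1/T2 = 1/384 - 1/461 = 0.00043496927
Ea = 8.314 * 2.9065181 / 0.00043496927
Ea = 55555 J/mol


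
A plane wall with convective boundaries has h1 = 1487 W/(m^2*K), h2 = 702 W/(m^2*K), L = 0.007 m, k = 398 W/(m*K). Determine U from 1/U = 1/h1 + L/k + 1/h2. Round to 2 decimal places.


1/U = 1/h1 + L/k + 1/h2
1/U = 1/1487 + 0.007/398 + 1/702
1/U = 0.000672495 + 1.75879e-05 + 0.0014245014
1/U = 0.0021145843
U = 472.91 W/(m^2*K)


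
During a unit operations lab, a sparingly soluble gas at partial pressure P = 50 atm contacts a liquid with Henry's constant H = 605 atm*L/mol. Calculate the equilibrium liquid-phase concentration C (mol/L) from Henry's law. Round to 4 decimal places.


C = P / H
C = 50 / 605
C = 0.0826 mol/L


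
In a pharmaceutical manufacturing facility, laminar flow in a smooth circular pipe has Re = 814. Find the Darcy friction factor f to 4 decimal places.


f = 64 / Re
f = 64 / 814
f = 0.0786


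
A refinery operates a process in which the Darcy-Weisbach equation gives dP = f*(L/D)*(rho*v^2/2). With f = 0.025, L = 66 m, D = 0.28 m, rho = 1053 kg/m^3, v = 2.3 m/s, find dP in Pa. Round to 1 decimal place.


dP = f * (L/D) * (rho*v^2/2)
dP = 0.025 * (66/0.28) * (1053*2.3^2/2)
L/D = 235.71428571
rho*v^2/2 = 1053*5.29/2 = 2785.185
dP = 0.025 * 235.71428571 * 2785.185
dP = 16412.7 Pa


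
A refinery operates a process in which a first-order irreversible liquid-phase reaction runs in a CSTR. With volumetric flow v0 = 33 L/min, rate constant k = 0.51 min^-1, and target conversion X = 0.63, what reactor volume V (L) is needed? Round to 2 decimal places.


V = v0 * X / (k * (1 - X))
V = 33 * 0.63 / (0.51 * (1 - 0.63))
V = 20.79 / (0.51 * 0.37)
V = 20.79 / 0.1887
V = 110.17 L


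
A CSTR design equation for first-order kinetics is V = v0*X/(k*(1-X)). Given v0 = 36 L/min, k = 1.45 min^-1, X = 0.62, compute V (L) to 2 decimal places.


V = v0 * X / (k * (1 - X))
V = 36 * 0.62 / (1.45 * (1 - 0.62))
V = 22.32 / (1.45 * 0.38)
V = 22.32 / 0.551
V = 40.51 L


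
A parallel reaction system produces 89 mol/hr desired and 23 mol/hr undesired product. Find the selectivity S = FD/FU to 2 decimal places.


S = desired product rate / undesired product rate
S = 89 / 23
S = 3.87


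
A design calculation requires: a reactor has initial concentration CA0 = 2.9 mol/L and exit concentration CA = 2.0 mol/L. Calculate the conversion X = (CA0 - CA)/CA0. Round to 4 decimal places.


X = (CA0 - CA) / CA0
X = (2.9 - 2.0) / 2.9
X = 0.9 / 2.9
X = 0.3103


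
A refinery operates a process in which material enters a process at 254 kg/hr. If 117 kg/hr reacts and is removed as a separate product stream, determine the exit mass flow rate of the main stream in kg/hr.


Steady-state mass balance on the main outlet: F_out = F_in - F_removed
F_out = 254 - 117
F_out = 137 kg/hr


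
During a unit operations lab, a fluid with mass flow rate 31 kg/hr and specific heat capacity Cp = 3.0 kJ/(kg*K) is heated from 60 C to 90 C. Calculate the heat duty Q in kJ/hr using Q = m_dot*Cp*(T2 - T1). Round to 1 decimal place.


Q = m_dot * Cp * (T2 - T1)
Q = 31 * 3.0 * (90 - 60)
Q = 31 * 3.0 * 30
Q = 2790.0 kJ/hr


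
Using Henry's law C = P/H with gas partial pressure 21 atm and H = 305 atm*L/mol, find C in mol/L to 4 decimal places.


C = P / H
C = 21 / 305
C = 0.0689 mol/L


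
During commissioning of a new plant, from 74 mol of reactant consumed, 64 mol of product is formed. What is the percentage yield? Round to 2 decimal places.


Yield = (moles product / moles consumed) * 100%
Yield = (64 / 74) * 100
Yield = 0.8649 * 100
Yield = 86.49%


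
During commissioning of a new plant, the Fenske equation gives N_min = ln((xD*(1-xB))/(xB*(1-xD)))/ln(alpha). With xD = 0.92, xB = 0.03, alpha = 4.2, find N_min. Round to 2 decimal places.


N_min = ln((xD*(1-xB))/(xB*(1-xD))) / ln(alpha)
Numerator inside ln: 0.8924 / 0.0024 = 371.833333
ln(371.833333) = 5.918446
ln(alpha) = ln(4.2) = 1.435085
N_min = 5.918446 / 1.435085 = 4.12


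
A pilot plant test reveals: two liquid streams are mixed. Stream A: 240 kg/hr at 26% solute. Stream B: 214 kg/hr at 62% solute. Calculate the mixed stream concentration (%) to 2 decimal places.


Mass balance on solute: F1*x1 + F2*x2 = F3*x3
F3 = F1 + F2 = 240 + 214 = 454 kg/hr
x3 = (F1*x1 + F2*x2)/F3
x3 = (240*0.26 + 214*0.62) / 454
x3 = 42.97%


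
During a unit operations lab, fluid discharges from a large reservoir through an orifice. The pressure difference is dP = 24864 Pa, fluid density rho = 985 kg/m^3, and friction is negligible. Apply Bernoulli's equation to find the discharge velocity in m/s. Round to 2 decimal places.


v = sqrt(2*dP/rho)
v = sqrt(2*24864/985)
v = sqrt(50.485279)
v = 7.11 m/s


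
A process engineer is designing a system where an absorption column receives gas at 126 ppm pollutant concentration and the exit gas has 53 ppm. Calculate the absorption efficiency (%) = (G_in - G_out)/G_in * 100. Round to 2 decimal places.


Efficiency = (G_in - G_out) / G_in * 100%
Efficiency = (126 - 53) / 126 * 100
Efficiency = 73 / 126 * 100
Efficiency = 57.94%


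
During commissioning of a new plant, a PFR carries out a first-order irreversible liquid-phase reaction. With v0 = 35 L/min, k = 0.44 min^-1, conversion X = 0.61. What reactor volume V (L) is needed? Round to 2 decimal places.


V = (v0/k) * ln(1/(1-X))
V = (35/0.44) * ln(1/(1-0.61))
V = 79.545455 * ln(2.564103)
V = 79.545455 * 0.941609
V = 74.90 L


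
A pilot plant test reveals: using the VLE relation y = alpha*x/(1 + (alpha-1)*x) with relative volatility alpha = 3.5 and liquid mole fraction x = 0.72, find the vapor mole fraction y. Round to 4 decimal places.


y = alpha*x / (1 + (alpha-1)*x)
y = 3.5*0.72 / (1 + (3.5-1)*0.72)
y = 2.52 / (1 + 1.8)
y = 2.52 / 2.8
y = 0.9000


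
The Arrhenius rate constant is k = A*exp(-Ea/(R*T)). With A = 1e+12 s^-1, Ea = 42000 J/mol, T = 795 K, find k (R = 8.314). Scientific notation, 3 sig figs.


k = A * exp(-Ea/(R*T))
k = 1e+12 * exp(-42000 / (8.314 * 795))
k = 1e+12 * exp(-6.354365)
k = 1.74e+09


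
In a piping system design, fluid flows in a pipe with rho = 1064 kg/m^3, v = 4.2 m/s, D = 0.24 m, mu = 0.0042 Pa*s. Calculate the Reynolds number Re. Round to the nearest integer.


Re = rho * v * D / mu
Re = 1064 * 4.2 * 0.24 / 0.0042
Re = 1072.512 / 0.0042
Re = 255360


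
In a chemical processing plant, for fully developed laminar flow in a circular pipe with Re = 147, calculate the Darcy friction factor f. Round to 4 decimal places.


f = 64 / Re
f = 64 / 147
f = 0.4354


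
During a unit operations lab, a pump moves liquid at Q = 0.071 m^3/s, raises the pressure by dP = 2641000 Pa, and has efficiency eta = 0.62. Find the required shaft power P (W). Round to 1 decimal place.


P = Q * dP / eta
P = 0.071 * 2641000 / 0.62
P = 187511.0 / 0.62
P = 302437.1 W


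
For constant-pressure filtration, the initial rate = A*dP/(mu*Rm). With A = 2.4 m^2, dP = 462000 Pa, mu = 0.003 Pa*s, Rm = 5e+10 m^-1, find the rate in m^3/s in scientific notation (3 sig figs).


rate = A * dP / (mu * Rm)
rate = 2.4 * 462000 / (0.003 * 5e+10)
rate = 1108800.0 / 1.500e+08
rate = 7.39e-03 m^3/s


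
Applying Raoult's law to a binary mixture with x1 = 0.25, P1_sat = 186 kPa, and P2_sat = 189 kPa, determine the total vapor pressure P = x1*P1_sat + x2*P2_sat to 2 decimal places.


P = x1*P1_sat + x2*P2_sat
x2 = 1 - x1 = 1 - 0.25 = 0.75
P = 0.25*186 + 0.75*189
P = 46.5 + 141.75
P = 188.25 kPa


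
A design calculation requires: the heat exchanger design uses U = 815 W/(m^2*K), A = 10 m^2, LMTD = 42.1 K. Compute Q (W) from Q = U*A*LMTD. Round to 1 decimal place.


Q = U * A * LMTD
Q = 815 * 10 * 42.1
Q = 343115.0 W


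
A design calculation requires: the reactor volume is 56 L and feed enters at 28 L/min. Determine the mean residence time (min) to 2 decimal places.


tau = V / v0
tau = 56 / 28
tau = 2.00 min


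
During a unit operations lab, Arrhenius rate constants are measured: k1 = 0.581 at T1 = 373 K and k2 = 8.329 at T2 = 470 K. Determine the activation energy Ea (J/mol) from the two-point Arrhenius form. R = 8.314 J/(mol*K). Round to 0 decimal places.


Ea = R * ln(k2/k1) / (1/T1 - 1/T2)
ln(k2/k1) = ln(8.329/0.581) = 2.6627479
1/T1 - 1/T2 = 1/373 - 1/470 = 0.000553305573
Ea = 8.314 * 2.6627479 / 0.000553305573
Ea = 40011 J/mol


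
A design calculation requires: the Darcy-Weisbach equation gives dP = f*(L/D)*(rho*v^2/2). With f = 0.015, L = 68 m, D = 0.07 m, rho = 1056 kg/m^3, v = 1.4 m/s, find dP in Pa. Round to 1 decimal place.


dP = f * (L/D) * (rho*v^2/2)
dP = 0.015 * (68/0.07) * (1056*1.4^2/2)
L/D = 971.42857143
rho*v^2/2 = 1056*1.96/2 = 1034.88
dP = 0.015 * 971.42857143 * 1034.88
dP = 15079.7 Pa


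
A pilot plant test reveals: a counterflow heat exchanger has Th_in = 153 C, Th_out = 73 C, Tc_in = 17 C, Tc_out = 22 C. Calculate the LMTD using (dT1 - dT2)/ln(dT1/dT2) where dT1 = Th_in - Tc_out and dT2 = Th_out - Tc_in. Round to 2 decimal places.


dT1 = Th_in - Tc_out = 153 - 22 = 131
dT2 = Th_out - Tc_in = 73 - 17 = 56
LMTD = (dT1 - dT2) / ln(dT1/dT2)
LMTD = (131 - 56) / ln(131/56)
LMTD = 88.25 K


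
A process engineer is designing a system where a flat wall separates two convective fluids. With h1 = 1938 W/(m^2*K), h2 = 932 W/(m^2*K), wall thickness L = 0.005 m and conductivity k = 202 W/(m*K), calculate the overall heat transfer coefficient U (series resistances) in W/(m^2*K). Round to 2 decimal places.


1/U = 1/h1 + L/k + 1/h2
1/U = 1/1938 + 0.005/202 + 1/932
1/U = 0.0005159959 + 2.47525e-05 + 0.0010729614
1/U = 0.0016137098
U = 619.69 W/(m^2*K)


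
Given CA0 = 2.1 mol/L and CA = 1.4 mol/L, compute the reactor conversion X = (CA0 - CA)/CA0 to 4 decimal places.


X = (CA0 - CA) / CA0
X = (2.1 - 1.4) / 2.1
X = 0.7 / 2.1
X = 0.3333


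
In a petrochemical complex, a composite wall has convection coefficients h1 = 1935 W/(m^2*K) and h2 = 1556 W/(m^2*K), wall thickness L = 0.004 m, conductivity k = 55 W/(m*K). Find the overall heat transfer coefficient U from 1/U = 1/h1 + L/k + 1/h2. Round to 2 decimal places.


1/U = 1/h1 + L/k + 1/h2
1/U = 1/1935 + 0.004/55 + 1/1556
1/U = 0.0005167959 + 7.27273e-05 + 0.0006426735
1/U = 0.0012321967
U = 811.56 W/(m^2*K)


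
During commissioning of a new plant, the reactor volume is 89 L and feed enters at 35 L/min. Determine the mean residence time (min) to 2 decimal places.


tau = V / v0
tau = 89 / 35
tau = 2.54 min


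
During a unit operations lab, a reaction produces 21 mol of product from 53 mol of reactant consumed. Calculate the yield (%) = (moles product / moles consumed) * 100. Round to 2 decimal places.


Yield = (moles product / moles consumed) * 100%
Yield = (21 / 53) * 100
Yield = 0.3962 * 100
Yield = 39.62%


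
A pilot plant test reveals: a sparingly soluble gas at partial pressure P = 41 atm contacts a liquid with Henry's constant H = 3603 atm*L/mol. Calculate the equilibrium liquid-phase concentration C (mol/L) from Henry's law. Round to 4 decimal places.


C = P / H
C = 41 / 3603
C = 0.0114 mol/L


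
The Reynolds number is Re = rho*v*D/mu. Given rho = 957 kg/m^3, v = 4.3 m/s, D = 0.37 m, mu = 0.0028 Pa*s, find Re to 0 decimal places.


Re = rho * v * D / mu
Re = 957 * 4.3 * 0.37 / 0.0028
Re = 1522.587 / 0.0028
Re = 543781


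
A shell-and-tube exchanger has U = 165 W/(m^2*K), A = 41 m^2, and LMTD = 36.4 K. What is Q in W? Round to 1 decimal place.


Q = U * A * LMTD
Q = 165 * 41 * 36.4
Q = 246246.0 W


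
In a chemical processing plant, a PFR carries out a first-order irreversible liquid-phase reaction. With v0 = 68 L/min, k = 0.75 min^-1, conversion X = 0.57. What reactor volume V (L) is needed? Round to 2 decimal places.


V = (v0/k) * ln(1/(1-X))
V = (68/0.75) * ln(1/(1-0.57))
V = 90.666667 * ln(2.325581)
V = 90.666667 * 0.84397
V = 76.52 L


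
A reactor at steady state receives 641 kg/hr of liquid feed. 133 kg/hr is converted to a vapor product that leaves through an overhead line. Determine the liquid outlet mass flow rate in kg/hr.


Steady-state mass balance on the main outlet: F_out = F_in - F_removed
F_out = 641 - 133
F_out = 508 kg/hr


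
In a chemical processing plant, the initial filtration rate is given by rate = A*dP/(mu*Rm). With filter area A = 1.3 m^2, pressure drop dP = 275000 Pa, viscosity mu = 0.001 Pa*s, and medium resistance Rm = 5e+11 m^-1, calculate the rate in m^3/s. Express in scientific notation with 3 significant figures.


rate = A * dP / (mu * Rm)
rate = 1.3 * 275000 / (0.001 * 5e+11)
rate = 357500.0 / 5.000e+08
rate = 7.15e-04 m^3/s


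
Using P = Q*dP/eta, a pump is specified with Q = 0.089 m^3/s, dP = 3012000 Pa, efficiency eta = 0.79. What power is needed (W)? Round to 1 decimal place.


P = Q * dP / eta
P = 0.089 * 3012000 / 0.79
P = 268068.0 / 0.79
P = 339326.6 W


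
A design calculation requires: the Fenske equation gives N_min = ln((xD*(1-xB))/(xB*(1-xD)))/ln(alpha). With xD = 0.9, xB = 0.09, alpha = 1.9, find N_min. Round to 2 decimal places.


N_min = ln((xD*(1-xB))/(xB*(1-xD))) / ln(alpha)
Numerator inside ln: 0.819 / 0.009 = 91.0
ln(91.0) = 4.51086
ln(alpha) = ln(1.9) = 0.641854
N_min = 4.51086 / 0.641854 = 7.03


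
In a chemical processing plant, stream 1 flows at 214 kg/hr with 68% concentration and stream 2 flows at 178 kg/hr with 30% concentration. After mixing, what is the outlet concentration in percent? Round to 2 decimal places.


Mass balance on solute: F1*x1 + F2*x2 = F3*x3
F3 = F1 + F2 = 214 + 178 = 392 kg/hr
x3 = (F1*x1 + F2*x2)/F3
x3 = (214*0.68 + 178*0.3) / 392
x3 = 50.74%


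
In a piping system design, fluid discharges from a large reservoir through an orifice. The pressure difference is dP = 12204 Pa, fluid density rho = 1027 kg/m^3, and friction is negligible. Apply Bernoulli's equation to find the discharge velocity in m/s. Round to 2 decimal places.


v = sqrt(2*dP/rho)
v = sqrt(2*12204/1027)
v = sqrt(23.76631)
v = 4.88 m/s


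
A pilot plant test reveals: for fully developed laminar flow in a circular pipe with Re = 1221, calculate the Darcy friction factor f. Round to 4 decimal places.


f = 64 / Re
f = 64 / 1221
f = 0.0524


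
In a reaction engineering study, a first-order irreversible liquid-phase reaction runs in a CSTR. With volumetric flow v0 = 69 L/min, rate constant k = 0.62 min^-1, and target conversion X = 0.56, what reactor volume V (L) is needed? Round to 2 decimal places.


V = v0 * X / (k * (1 - X))
V = 69 * 0.56 / (0.62 * (1 - 0.56))
V = 38.64 / (0.62 * 0.44)
V = 38.64 / 0.2728
V = 141.64 L


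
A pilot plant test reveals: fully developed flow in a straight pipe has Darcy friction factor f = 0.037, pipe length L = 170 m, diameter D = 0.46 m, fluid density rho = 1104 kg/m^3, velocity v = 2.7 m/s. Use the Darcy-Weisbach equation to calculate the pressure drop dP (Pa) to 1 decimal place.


dP = f * (L/D) * (rho*v^2/2)
dP = 0.037 * (170/0.46) * (1104*2.7^2/2)
L/D = 369.56521739
rho*v^2/2 = 1104*7.29/2 = 4024.08
dP = 0.037 * 369.56521739 * 4024.08
dP = 55024.9 Pa


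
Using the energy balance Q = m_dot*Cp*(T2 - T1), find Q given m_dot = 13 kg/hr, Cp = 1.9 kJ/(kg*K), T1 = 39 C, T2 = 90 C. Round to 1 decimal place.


Q = m_dot * Cp * (T2 - T1)
Q = 13 * 1.9 * (90 - 39)
Q = 13 * 1.9 * 51
Q = 1259.7 kJ/hr


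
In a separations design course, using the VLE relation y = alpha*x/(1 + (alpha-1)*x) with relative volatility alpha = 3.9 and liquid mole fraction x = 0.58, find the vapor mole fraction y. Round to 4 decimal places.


y = alpha*x / (1 + (alpha-1)*x)
y = 3.9*0.58 / (1 + (3.9-1)*0.58)
y = 2.262 / (1 + 1.682)
y = 2.262 / 2.682
y = 0.8434


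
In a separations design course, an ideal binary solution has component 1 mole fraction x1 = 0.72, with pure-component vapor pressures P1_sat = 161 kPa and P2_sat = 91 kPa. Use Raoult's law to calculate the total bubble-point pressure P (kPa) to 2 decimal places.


P = x1*P1_sat + x2*P2_sat
x2 = 1 - x1 = 1 - 0.72 = 0.28
P = 0.72*161 + 0.28*91
P = 115.92 + 25.48
P = 141.40 kPa


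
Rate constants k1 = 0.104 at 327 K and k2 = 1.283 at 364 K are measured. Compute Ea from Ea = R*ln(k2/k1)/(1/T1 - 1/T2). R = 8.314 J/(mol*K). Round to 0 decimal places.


Ea = R * ln(k2/k1) / (1/T1 - 1/T2)
ln(k2/k1) = ln(1.283/0.104) = 2.5125655
1/T1 - 1/T2 = 1/327 - 1/364 = 0.000310851228
Ea = 8.314 * 2.5125655 / 0.000310851228
Ea = 67201 J/mol


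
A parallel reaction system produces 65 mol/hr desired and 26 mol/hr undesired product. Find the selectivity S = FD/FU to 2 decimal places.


S = desired product rate / undesired product rate
S = 65 / 26
S = 2.50


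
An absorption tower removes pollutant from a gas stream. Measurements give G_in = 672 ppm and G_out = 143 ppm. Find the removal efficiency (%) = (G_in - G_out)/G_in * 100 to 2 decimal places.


Efficiency = (G_in - G_out) / G_in * 100%
Efficiency = (672 - 143) / 672 * 100
Efficiency = 529 / 672 * 100
Efficiency = 78.72%


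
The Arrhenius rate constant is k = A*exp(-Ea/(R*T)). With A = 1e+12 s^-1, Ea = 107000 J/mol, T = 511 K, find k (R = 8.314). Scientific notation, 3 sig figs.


k = A * exp(-Ea/(R*T))
k = 1e+12 * exp(-107000 / (8.314 * 511))
k = 1e+12 * exp(-25.185632)
k = 1.15e+01


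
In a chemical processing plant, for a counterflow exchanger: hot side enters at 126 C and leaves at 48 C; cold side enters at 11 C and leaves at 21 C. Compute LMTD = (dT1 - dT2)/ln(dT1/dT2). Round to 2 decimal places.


dT1 = Th_in - Tc_out = 126 - 21 = 105
dT2 = Th_out - Tc_in = 48 - 11 = 37
LMTD = (dT1 - dT2) / ln(dT1/dT2)
LMTD = (105 - 37) / ln(105/37)
LMTD = 65.19 K


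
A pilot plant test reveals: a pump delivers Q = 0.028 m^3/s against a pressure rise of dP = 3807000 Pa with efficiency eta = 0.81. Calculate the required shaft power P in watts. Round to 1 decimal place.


P = Q * dP / eta
P = 0.028 * 3807000 / 0.81
P = 106596.0 / 0.81
P = 131600.0 W


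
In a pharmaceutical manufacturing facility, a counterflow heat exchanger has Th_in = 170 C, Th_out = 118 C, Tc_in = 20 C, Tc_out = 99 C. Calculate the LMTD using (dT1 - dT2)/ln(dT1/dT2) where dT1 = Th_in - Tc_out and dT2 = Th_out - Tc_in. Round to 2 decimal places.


dT1 = Th_in - Tc_out = 170 - 99 = 71
dT2 = Th_out - Tc_in = 118 - 20 = 98
LMTD = (dT1 - dT2) / ln(dT1/dT2)
LMTD = (71 - 98) / ln(71/98)
LMTD = 83.78 K


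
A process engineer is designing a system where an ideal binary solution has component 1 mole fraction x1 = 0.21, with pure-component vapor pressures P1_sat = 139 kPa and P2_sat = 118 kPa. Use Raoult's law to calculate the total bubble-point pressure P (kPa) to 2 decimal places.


P = x1*P1_sat + x2*P2_sat
x2 = 1 - x1 = 1 - 0.21 = 0.79
P = 0.21*139 + 0.79*118
P = 29.19 + 93.22
P = 122.41 kPa


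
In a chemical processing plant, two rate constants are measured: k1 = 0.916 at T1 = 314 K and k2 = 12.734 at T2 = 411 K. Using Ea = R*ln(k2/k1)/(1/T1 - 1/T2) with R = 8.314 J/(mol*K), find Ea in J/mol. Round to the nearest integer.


Ea = R * ln(k2/k1) / (1/T1 - 1/T2)
ln(k2/k1) = ln(12.734/0.916) = 2.6320145
1/T1 - 1/T2 = 1/314 - 1/411 = 0.000751623351
Ea = 8.314 * 2.6320145 / 0.000751623351
Ea = 29114 J/mol


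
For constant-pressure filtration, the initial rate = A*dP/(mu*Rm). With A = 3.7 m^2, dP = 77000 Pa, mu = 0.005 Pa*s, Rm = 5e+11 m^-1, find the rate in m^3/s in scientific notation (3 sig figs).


rate = A * dP / (mu * Rm)
rate = 3.7 * 77000 / (0.005 * 5e+11)
rate = 284900.0 / 2.500e+09
rate = 1.14e-04 m^3/s


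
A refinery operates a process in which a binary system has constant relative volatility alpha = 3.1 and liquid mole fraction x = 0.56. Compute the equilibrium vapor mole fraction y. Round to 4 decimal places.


y = alpha*x / (1 + (alpha-1)*x)
y = 3.1*0.56 / (1 + (3.1-1)*0.56)
y = 1.736 / (1 + 1.176)
y = 1.736 / 2.176
y = 0.7978


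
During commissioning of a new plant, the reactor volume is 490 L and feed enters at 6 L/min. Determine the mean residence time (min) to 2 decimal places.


tau = V / v0
tau = 490 / 6
tau = 81.67 min


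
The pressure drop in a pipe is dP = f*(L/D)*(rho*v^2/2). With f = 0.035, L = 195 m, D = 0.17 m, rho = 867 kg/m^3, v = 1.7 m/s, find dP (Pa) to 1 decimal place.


dP = f * (L/D) * (rho*v^2/2)
dP = 0.035 * (195/0.17) * (867*1.7^2/2)
L/D = 1147.05882353
rho*v^2/2 = 867*2.89/2 = 1252.815
dP = 0.035 * 1147.05882353 * 1252.815
dP = 50296.8 Pa


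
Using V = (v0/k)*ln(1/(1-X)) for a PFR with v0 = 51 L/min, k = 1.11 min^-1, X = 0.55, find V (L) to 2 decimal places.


V = (v0/k) * ln(1/(1-X))
V = (51/1.11) * ln(1/(1-0.55))
V = 45.945946 * ln(2.222222)
V = 45.945946 * 0.798508
V = 36.69 L


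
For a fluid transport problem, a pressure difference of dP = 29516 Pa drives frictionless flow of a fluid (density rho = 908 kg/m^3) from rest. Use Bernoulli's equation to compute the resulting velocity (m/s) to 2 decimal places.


v = sqrt(2*dP/rho)
v = sqrt(2*29516/908)
v = sqrt(65.013216)
v = 8.06 m/s


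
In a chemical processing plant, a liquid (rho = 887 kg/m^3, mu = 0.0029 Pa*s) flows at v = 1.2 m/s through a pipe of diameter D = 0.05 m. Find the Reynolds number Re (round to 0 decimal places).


Re = rho * v * D / mu
Re = 887 * 1.2 * 0.05 / 0.0029
Re = 53.22 / 0.0029
Re = 18352


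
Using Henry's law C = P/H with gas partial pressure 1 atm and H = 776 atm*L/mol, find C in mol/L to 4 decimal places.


C = P / H
C = 1 / 776
C = 0.0013 mol/L


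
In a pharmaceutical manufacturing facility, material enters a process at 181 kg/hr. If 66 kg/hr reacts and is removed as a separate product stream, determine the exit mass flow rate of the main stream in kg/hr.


Steady-state mass balance on the main outlet: F_out = F_in - F_removed
F_out = 181 - 66
F_out = 115 kg/hr


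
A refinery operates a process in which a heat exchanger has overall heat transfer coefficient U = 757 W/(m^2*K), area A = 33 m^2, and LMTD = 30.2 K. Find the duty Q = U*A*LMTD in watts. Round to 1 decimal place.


Q = U * A * LMTD
Q = 757 * 33 * 30.2
Q = 754426.2 W


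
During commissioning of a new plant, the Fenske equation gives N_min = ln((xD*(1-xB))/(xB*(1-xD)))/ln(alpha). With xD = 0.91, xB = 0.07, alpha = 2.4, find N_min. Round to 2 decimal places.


N_min = ln((xD*(1-xB))/(xB*(1-xD))) / ln(alpha)
Numerator inside ln: 0.8463 / 0.0063 = 134.333333
ln(134.333333) = 4.900324
ln(alpha) = ln(2.4) = 0.875469
N_min = 4.900324 / 0.875469 = 5.60


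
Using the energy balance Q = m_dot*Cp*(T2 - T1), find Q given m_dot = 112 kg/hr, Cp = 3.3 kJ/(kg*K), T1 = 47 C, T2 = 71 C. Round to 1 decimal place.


Q = m_dot * Cp * (T2 - T1)
Q = 112 * 3.3 * (71 - 47)
Q = 112 * 3.3 * 24
Q = 8870.4 kJ/hr


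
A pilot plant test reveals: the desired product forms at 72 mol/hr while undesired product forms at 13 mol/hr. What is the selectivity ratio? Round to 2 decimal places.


S = desired product rate / undesired product rate
S = 72 / 13
S = 5.54


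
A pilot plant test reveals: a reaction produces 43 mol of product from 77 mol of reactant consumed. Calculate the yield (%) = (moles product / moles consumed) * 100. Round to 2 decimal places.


Yield = (moles product / moles consumed) * 100%
Yield = (43 / 77) * 100
Yield = 0.5584 * 100
Yield = 55.84%


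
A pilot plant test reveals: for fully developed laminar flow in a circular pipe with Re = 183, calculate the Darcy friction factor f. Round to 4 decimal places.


f = 64 / Re
f = 64 / 183
f = 0.3497


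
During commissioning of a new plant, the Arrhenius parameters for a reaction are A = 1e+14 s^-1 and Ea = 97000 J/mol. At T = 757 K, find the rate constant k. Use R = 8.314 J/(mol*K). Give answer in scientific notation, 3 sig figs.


k = A * exp(-Ea/(R*T))
k = 1e+14 * exp(-97000 / (8.314 * 757))
k = 1e+14 * exp(-15.412243)
k = 2.03e+07


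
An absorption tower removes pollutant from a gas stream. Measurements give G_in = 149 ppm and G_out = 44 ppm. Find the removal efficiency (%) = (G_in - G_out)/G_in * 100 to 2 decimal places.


Efficiency = (G_in - G_out) / G_in * 100%
Efficiency = (149 - 44) / 149 * 100
Efficiency = 105 / 149 * 100
Efficiency = 70.47%


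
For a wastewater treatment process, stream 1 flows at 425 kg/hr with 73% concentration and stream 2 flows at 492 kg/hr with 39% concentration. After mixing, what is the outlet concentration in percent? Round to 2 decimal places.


Mass balance on solute: F1*x1 + F2*x2 = F3*x3
F3 = F1 + F2 = 425 + 492 = 917 kg/hr
x3 = (F1*x1 + F2*x2)/F3
x3 = (425*0.73 + 492*0.39) / 917
x3 = 54.76%


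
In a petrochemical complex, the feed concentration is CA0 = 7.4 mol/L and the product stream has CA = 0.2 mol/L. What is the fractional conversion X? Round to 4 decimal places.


X = (CA0 - CA) / CA0
X = (7.4 - 0.2) / 7.4
X = 7.2 / 7.4
X = 0.9730


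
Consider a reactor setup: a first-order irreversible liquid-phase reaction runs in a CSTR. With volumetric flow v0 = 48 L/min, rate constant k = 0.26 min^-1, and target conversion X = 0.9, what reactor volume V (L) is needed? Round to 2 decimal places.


V = v0 * X / (k * (1 - X))
V = 48 * 0.9 / (0.26 * (1 - 0.9))
V = 43.2 / (0.26 * 0.1)
V = 43.2 / 0.026
V = 1661.54 L


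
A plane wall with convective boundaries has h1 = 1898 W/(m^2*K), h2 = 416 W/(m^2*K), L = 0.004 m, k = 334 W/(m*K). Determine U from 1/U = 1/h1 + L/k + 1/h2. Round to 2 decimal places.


1/U = 1/h1 + L/k + 1/h2
1/U = 1/1898 + 0.004/334 + 1/416
1/U = 0.0005268704 + 1.1976e-05 + 0.0024038462
1/U = 0.0029426926
U = 339.82 W/(m^2*K)


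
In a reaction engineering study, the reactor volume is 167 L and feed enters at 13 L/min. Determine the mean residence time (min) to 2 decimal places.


tau = V / v0
tau = 167 / 13
tau = 12.85 min


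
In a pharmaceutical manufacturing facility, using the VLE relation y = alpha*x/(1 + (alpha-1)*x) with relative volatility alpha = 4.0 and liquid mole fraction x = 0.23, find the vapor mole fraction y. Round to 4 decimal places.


y = alpha*x / (1 + (alpha-1)*x)
y = 4.0*0.23 / (1 + (4.0-1)*0.23)
y = 0.92 / (1 + 0.69)
y = 0.92 / 1.69
y = 0.5444


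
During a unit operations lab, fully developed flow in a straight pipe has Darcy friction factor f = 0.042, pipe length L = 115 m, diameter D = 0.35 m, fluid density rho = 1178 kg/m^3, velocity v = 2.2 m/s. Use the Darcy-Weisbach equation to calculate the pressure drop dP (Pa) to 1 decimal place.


dP = f * (L/D) * (rho*v^2/2)
dP = 0.042 * (115/0.35) * (1178*2.2^2/2)
L/D = 328.57142857
rho*v^2/2 = 1178*4.84/2 = 2850.76
dP = 0.042 * 328.57142857 * 2850.76
dP = 39340.5 Pa


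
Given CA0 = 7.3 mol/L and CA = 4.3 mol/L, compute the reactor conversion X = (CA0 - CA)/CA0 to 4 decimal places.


X = (CA0 - CA) / CA0
X = (7.3 - 4.3) / 7.3
X = 3.0 / 7.3
X = 0.4110


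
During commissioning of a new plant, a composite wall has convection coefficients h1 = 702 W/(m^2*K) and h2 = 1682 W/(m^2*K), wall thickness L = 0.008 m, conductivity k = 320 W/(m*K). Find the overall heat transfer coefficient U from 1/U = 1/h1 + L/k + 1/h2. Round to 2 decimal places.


1/U = 1/h1 + L/k + 1/h2
1/U = 1/702 + 0.008/320 + 1/1682
1/U = 0.0014245014 + 2.5e-05 + 0.0005945303
1/U = 0.0020440317
U = 489.23 W/(m^2*K)


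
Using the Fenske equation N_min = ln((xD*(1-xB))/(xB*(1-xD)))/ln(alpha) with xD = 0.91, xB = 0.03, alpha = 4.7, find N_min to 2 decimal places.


N_min = ln((xD*(1-xB))/(xB*(1-xD))) / ln(alpha)
Numerator inside ln: 0.8827 / 0.0027 = 326.925926
ln(326.925926) = 5.789734
ln(alpha) = ln(4.7) = 1.547563
N_min = 5.789734 / 1.547563 = 3.74


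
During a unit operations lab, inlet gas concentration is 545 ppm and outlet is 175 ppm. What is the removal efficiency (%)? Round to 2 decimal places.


Efficiency = (G_in - G_out) / G_in * 100%
Efficiency = (545 - 175) / 545 * 100
Efficiency = 370 / 545 * 100
Efficiency = 67.89%


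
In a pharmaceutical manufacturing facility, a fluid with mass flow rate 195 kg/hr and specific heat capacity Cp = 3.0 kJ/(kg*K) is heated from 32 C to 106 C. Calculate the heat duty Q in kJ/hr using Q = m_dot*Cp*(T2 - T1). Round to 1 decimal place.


Q = m_dot * Cp * (T2 - T1)
Q = 195 * 3.0 * (106 - 32)
Q = 195 * 3.0 * 74
Q = 43290.0 kJ/hr


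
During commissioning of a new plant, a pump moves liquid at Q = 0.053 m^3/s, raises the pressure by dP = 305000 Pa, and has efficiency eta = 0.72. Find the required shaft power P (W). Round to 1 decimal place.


P = Q * dP / eta
P = 0.053 * 305000 / 0.72
P = 16165.0 / 0.72
P = 22451.4 W


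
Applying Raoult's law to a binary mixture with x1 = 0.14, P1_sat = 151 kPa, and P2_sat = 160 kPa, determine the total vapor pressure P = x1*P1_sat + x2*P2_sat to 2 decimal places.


P = x1*P1_sat + x2*P2_sat
x2 = 1 - x1 = 1 - 0.14 = 0.86
P = 0.14*151 + 0.86*160
P = 21.14 + 137.6
P = 158.74 kPa


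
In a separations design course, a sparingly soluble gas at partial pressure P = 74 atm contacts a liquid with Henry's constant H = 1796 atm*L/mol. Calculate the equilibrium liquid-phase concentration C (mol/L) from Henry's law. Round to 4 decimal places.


C = P / H
C = 74 / 1796
C = 0.0412 mol/L


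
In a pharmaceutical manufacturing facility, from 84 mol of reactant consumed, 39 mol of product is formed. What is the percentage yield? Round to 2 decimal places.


Yield = (moles product / moles consumed) * 100%
Yield = (39 / 84) * 100
Yield = 0.4643 * 100
Yield = 46.43%


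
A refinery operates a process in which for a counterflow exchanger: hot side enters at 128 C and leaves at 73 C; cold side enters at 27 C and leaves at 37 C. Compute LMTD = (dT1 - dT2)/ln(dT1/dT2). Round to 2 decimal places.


dT1 = Th_in - Tc_out = 128 - 37 = 91
dT2 = Th_out - Tc_in = 73 - 27 = 46
LMTD = (dT1 - dT2) / ln(dT1/dT2)
LMTD = (91 - 46) / ln(91/46)
LMTD = 65.96 K


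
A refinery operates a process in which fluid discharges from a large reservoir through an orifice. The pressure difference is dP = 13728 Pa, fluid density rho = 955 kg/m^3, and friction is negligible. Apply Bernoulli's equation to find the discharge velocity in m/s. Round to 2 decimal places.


v = sqrt(2*dP/rho)
v = sqrt(2*13728/955)
v = sqrt(28.749738)
v = 5.36 m/s


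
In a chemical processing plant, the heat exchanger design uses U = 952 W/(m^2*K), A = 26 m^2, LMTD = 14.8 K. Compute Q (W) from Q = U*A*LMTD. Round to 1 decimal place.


Q = U * A * LMTD
Q = 952 * 26 * 14.8
Q = 366329.6 W


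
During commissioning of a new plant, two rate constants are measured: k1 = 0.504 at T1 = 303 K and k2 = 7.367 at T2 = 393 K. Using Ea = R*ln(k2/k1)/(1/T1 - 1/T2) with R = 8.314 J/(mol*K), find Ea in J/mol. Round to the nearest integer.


Ea = R * ln(k2/k1) / (1/T1 - 1/T2)
ln(k2/k1) = ln(7.367/0.504) = 2.6821896
1/T1 - 1/T2 = 1/303 - 1/393 = 0.000755800771
Ea = 8.314 * 2.6821896 / 0.000755800771
Ea = 29505 J/mol


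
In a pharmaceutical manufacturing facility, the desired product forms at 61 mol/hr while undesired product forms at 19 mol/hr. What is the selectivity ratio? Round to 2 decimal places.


S = desired product rate / undesired product rate
S = 61 / 19
S = 3.21


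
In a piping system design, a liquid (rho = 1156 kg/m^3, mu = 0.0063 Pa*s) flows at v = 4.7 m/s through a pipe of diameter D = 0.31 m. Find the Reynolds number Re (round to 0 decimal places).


Re = rho * v * D / mu
Re = 1156 * 4.7 * 0.31 / 0.0063
Re = 1684.292 / 0.0063
Re = 267348


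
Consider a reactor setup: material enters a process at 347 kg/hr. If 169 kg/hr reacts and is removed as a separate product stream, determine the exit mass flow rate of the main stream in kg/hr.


Steady-state mass balance on the main outlet: F_out = F_in - F_removed
F_out = 347 - 169
F_out = 178 kg/hr


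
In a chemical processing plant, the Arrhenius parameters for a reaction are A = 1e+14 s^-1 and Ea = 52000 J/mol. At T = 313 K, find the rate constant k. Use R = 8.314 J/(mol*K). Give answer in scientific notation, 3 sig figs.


k = A * exp(-Ea/(R*T))
k = 1e+14 * exp(-52000 / (8.314 * 313))
k = 1e+14 * exp(-19.982462)
k = 2.10e+05


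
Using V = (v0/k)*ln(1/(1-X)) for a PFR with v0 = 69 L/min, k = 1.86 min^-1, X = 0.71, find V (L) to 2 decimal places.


V = (v0/k) * ln(1/(1-X))
V = (69/1.86) * ln(1/(1-0.71))
V = 37.096774 * ln(3.448276)
V = 37.096774 * 1.237874
V = 45.92 L
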